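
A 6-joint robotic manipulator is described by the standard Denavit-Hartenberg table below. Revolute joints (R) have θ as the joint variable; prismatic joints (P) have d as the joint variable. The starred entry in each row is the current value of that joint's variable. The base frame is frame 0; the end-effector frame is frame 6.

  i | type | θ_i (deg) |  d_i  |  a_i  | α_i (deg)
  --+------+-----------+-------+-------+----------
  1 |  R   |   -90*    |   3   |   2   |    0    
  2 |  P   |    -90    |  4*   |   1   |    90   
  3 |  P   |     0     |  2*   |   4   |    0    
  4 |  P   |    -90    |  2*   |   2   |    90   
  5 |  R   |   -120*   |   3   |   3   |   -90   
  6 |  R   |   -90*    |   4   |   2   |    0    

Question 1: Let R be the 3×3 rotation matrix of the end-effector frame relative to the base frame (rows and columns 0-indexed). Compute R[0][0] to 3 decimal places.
End-effector x-axis (col 0 of R) = (1.0000,0.0000,0.0000)
R[0][0] = 1.0000

1.000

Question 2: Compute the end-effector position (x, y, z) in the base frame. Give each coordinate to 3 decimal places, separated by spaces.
after link 1: o_1 = (0.0000, -2.0000, 3.0000)
after link 2: o_2 = (-1.0000, -2.0000, 7.0000)
after link 3: o_3 = (-5.0000, -0.0000, 7.0000)
after link 4: o_4 = (-5.0000, 2.0000, 5.0000)
after link 5: o_5 = (-2.0000, -0.5981, 6.5000)
after link 6: o_6 = (0.0000, -2.5981, 3.0359)

0.000 -2.598 3.036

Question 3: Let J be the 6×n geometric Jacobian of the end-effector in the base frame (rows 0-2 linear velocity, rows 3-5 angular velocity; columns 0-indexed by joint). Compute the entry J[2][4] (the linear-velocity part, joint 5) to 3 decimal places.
-4.598

axis z_4 = (1.0000,0.0000,-0.0000); lever o_n−o_4 = (5.0000,-4.5981,-1.9641)
cross product → J_v[:, 4] = (-0.0000,1.9641,-4.5981)
J_ω[:, 4] = z_4
entry J[2][4] = -4.5981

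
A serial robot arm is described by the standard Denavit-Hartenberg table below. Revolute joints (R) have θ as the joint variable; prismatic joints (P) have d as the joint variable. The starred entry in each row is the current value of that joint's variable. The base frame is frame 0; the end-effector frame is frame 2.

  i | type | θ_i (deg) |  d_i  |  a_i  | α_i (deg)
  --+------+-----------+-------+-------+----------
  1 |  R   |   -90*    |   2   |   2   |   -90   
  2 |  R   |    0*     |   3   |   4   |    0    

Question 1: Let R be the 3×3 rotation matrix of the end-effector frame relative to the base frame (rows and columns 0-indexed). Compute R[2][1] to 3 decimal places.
End-effector y-axis (col 1 of R) = (0.0000,0.0000,-1.0000)
R[2][1] = -1.0000

-1.000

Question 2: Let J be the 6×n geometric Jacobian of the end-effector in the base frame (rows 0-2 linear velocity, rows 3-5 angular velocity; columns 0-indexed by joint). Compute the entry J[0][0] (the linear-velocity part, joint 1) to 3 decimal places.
6.000

axis z_0 = ẑ; lever o_n−o_0 = (3.0000,-6.0000,2.0000)
cross product → J_v[:, 0] = (6.0000,3.0000,-0.0000)
J_ω[:, 0] = z_0
entry J[0][0] = 6.0000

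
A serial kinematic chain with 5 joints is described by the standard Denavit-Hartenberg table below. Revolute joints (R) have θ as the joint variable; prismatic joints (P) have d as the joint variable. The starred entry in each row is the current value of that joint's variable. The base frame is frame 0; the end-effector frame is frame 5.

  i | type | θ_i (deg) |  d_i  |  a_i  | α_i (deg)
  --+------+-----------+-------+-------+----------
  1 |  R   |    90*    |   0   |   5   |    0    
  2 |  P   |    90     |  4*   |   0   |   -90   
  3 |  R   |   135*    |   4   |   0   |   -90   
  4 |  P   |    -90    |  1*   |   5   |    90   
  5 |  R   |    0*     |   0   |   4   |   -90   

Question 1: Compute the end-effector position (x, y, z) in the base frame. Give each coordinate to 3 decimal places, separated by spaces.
after link 1: o_1 = (0.0000, 5.0000, 0.0000)
after link 2: o_2 = (0.0000, 5.0000, 4.0000)
after link 3: o_3 = (-0.0000, 1.0000, 4.0000)
after link 4: o_4 = (0.7071, -4.0000, 4.7071)
after link 5: o_5 = (0.7071, -8.0000, 4.7071)

0.707 -8.000 4.707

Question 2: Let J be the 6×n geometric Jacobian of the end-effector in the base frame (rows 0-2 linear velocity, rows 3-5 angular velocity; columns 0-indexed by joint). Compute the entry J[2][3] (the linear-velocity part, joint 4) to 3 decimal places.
0.707

prismatic axis z_3 = (0.7071,-0.0000,0.7071)
J_v[:, 3] = z_3; J_ω[:, 3] = (0,0,0)
entry J[2][3] = 0.7071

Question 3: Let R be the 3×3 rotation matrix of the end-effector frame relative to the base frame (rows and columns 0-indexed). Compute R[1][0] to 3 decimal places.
End-effector x-axis (col 0 of R) = (-0.0000,-1.0000,-0.0000)
R[1][0] = -1.0000

-1.000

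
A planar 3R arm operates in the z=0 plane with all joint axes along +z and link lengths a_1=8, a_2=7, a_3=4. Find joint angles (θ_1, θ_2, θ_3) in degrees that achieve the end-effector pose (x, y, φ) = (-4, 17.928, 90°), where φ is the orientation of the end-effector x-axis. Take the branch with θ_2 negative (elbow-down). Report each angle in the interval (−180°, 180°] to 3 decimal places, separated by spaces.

120.003 -30.006 0.003

wrist centre = target − a_3·(cos φ, sin φ) = (-4.0000, 13.9280)
cos θ_2 = (209.9892−8²−7²)/(2·8·7) = 0.8660; θ_2 = -30.0058° (elbow-down)
β = atan2(13.9280,-4.0000) = 106.0236°; ψ = atan2(-3.5006,14.0618) = -13.9793°
θ_1 = β − ψ = 120.0029°
θ_3 = φ − θ_1 − θ_2 = 0.0029° (wrapped to (-180°,180°])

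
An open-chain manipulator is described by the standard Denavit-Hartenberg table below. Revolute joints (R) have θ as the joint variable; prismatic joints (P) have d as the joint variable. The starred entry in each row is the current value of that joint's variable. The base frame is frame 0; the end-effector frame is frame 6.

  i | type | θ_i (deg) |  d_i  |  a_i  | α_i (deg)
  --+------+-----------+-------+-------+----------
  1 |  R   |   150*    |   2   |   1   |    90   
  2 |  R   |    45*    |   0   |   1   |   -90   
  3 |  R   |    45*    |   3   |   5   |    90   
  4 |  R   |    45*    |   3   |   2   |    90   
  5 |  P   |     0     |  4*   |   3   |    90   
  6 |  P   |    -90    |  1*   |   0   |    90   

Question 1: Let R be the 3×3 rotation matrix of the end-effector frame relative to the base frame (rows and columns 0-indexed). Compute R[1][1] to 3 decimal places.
-0.862

End-effector y-axis (col 1 of R) = (0.0795,-0.8624,-0.5000)
R[1][1] = -0.8624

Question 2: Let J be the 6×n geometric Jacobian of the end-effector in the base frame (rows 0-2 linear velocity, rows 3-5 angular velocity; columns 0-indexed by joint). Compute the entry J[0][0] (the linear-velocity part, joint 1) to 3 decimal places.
2.850

axis z_0 = ẑ; lever o_n−o_0 = (-8.3057,-2.8503,12.0104)
cross product → J_v[:, 0] = (2.8503,-8.3057,0.0000)
J_ω[:, 0] = z_0
entry J[0][0] = 2.8503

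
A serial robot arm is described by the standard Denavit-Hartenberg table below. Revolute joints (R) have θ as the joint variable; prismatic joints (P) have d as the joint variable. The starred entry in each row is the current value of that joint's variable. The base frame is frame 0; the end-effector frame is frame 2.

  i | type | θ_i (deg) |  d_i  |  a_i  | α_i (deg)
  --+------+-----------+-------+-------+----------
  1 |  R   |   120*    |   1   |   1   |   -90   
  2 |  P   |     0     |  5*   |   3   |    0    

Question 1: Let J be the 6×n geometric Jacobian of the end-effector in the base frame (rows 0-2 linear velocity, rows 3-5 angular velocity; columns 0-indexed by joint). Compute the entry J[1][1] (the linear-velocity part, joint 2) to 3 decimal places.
-0.500

prismatic axis z_1 = (-0.8660,-0.5000,0.0000)
J_v[:, 1] = z_1; J_ω[:, 1] = (0,0,0)
entry J[1][1] = -0.5000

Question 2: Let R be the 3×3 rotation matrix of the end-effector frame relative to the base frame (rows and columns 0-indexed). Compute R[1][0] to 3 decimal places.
End-effector x-axis (col 0 of R) = (-0.5000,0.8660,0.0000)
R[1][0] = 0.8660

0.866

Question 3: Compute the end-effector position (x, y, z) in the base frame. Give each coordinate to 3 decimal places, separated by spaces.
after link 1: o_1 = (-0.5000, 0.8660, 1.0000)
after link 2: o_2 = (-6.3301, 0.9641, 1.0000)

-6.330 0.964 1.000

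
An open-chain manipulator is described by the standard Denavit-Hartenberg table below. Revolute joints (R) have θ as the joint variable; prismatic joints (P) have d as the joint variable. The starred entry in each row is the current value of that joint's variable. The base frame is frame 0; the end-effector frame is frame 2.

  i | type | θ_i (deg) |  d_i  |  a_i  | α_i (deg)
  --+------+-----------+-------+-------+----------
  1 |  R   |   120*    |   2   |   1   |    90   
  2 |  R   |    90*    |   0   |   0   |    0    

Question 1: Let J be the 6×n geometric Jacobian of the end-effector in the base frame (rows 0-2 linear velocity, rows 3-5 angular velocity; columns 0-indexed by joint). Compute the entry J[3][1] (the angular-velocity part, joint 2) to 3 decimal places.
axis z_1 = (0.8660,0.5000,0.0000); lever o_n−o_1 = (0.0000,0.0000,0.0000)
cross product → J_v[:, 1] = (0.0000,0.0000,0.0000)
J_ω[:, 1] = z_1
entry J[3][1] = 0.8660

0.866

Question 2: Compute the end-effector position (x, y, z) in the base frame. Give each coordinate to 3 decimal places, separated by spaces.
-0.500 0.866 2.000

after link 1: o_1 = (-0.5000, 0.8660, 2.0000)
after link 2: o_2 = (-0.5000, 0.8660, 2.0000)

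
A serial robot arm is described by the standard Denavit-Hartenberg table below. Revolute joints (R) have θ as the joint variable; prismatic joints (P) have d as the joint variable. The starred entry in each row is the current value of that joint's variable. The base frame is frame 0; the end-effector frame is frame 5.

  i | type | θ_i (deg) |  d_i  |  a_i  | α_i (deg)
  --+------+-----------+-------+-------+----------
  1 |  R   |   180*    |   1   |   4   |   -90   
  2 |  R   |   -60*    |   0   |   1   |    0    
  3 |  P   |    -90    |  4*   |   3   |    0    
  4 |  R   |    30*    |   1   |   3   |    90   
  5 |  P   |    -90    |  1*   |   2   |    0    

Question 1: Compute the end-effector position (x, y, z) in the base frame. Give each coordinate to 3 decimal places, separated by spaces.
after link 1: o_1 = (-4.0000, 0.0000, 1.0000)
after link 2: o_2 = (-4.5000, 0.0000, 1.8660)
after link 3: o_3 = (-1.9019, -4.0000, 3.3660)
after link 4: o_4 = (-0.4019, -5.0000, 5.9641)
after link 5: o_5 = (0.4641, -3.0000, 5.4641)

0.464 -3.000 5.464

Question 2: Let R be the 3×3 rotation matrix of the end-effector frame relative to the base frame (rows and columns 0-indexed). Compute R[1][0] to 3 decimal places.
1.000

End-effector x-axis (col 0 of R) = (0.0000,1.0000,-0.0000)
R[1][0] = 1.0000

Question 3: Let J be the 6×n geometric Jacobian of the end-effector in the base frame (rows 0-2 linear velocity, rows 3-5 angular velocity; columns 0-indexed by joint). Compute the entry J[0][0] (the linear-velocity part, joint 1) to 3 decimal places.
3.000

axis z_0 = ẑ; lever o_n−o_0 = (0.4641,-3.0000,5.4641)
cross product → J_v[:, 0] = (3.0000,0.4641,-0.0000)
J_ω[:, 0] = z_0
entry J[0][0] = 3.0000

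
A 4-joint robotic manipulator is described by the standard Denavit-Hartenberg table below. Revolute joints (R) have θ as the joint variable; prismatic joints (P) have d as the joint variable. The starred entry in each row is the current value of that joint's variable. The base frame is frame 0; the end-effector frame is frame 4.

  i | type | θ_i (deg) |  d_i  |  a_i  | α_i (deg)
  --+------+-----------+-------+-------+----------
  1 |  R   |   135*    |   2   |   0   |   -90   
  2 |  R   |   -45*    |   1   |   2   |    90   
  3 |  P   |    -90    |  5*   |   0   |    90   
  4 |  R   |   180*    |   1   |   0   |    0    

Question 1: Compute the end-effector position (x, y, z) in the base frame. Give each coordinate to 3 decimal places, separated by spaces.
1.293 -2.707 6.243

after link 1: o_1 = (0.0000, 0.0000, 2.0000)
after link 2: o_2 = (-1.7071, 0.2929, 3.4142)
after link 3: o_3 = (0.7929, -2.2071, 6.9497)
after link 4: o_4 = (1.2929, -2.7071, 6.2426)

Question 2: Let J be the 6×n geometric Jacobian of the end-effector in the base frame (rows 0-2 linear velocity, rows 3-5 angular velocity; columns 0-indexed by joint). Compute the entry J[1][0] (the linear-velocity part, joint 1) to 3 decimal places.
axis z_0 = ẑ; lever o_n−o_0 = (1.2929,-2.7071,6.2426)
cross product → J_v[:, 0] = (2.7071,1.2929,-0.0000)
J_ω[:, 0] = z_0
entry J[1][0] = 1.2929

1.293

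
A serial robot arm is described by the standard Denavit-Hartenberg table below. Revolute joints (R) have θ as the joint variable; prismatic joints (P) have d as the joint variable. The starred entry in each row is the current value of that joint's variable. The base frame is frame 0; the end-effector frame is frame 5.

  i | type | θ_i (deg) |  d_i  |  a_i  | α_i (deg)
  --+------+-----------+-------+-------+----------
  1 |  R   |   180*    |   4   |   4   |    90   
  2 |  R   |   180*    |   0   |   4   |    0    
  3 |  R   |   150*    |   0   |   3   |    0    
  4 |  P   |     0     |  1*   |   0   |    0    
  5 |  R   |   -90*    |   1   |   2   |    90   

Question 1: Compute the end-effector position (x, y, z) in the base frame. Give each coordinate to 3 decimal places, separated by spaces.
-1.598 2.000 0.768

after link 1: o_1 = (-4.0000, 0.0000, 4.0000)
after link 2: o_2 = (-0.0000, -0.0000, 4.0000)
after link 3: o_3 = (-2.5981, 0.0000, 2.5000)
after link 4: o_4 = (-2.5981, 1.0000, 2.5000)
after link 5: o_5 = (-1.5981, 2.0000, 0.7679)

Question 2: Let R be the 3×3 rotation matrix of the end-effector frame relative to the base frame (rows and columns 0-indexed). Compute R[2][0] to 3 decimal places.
-0.866

End-effector x-axis (col 0 of R) = (0.5000,-0.0000,-0.8660)
R[2][0] = -0.8660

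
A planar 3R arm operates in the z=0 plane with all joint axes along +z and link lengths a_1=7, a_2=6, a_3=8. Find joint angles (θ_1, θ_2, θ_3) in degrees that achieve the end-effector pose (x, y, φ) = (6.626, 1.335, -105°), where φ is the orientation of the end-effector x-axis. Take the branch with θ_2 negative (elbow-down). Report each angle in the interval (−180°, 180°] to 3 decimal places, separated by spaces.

59.992 -29.985 -135.008

wrist centre = target − a_3·(cos φ, sin φ) = (8.6966, 9.0624)
cos θ_2 = (157.7572−7²−6²)/(2·7·6) = 0.8662; θ_2 = -29.9849° (elbow-down)
β = atan2(9.0624,8.6966) = 46.1802°; ψ = atan2(-2.9986,12.1969) = -13.8123°
θ_1 = β − ψ = 59.9925°
θ_3 = φ − θ_1 − θ_2 = -135.0076° (wrapped to (-180°,180°])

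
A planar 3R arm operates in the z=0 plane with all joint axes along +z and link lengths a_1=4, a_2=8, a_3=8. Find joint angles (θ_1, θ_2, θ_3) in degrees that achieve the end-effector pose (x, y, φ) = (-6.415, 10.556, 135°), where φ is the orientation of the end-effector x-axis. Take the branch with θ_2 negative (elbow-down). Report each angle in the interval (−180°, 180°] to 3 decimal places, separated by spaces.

wrist centre = target − a_3·(cos φ, sin φ) = (-0.7581, 4.8991)
cos θ_2 = (24.5764−4²−8²)/(2·4·8) = -0.8660; θ_2 = -149.9963° (elbow-down)
β = atan2(4.8991,-0.7581) = 98.7968°; ψ = atan2(-4.0004,-2.9279) = -126.2006°
θ_1 = β − ψ = 224.9974°
θ_3 = φ − θ_1 − θ_2 = 59.9989° (wrapped to (-180°,180°])

-135.003 -149.996 59.999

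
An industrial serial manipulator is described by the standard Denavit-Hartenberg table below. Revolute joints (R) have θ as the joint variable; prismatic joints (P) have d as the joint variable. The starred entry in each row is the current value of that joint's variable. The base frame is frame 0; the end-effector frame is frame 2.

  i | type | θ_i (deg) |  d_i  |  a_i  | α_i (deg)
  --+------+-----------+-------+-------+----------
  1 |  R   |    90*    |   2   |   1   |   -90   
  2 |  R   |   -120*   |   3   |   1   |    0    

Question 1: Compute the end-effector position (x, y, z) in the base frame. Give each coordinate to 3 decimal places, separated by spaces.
after link 1: o_1 = (0.0000, 1.0000, 2.0000)
after link 2: o_2 = (-3.0000, 0.5000, 2.8660)

-3.000 0.500 2.866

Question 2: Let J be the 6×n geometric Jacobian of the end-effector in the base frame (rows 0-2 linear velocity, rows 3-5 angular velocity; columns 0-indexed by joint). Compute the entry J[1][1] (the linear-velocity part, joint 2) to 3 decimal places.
axis z_1 = (-1.0000,0.0000,0.0000); lever o_n−o_1 = (-3.0000,-0.5000,0.8660)
cross product → J_v[:, 1] = (0.0000,0.8660,0.5000)
J_ω[:, 1] = z_1
entry J[1][1] = 0.8660

0.866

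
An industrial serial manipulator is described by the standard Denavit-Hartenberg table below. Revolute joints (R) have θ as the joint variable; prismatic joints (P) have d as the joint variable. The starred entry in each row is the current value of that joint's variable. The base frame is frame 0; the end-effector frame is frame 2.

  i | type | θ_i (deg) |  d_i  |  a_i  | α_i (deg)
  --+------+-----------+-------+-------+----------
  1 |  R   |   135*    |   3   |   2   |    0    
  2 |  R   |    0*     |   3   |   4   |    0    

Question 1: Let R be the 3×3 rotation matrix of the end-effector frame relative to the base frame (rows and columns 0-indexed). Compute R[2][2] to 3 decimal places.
End-effector z-axis (col 2 of R) = (0.0000,0.0000,1.0000)
R[2][2] = 1.0000

1.000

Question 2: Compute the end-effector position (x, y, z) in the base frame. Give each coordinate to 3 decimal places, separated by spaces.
after link 1: o_1 = (-1.4142, 1.4142, 3.0000)
after link 2: o_2 = (-4.2426, 4.2426, 6.0000)

-4.243 4.243 6.000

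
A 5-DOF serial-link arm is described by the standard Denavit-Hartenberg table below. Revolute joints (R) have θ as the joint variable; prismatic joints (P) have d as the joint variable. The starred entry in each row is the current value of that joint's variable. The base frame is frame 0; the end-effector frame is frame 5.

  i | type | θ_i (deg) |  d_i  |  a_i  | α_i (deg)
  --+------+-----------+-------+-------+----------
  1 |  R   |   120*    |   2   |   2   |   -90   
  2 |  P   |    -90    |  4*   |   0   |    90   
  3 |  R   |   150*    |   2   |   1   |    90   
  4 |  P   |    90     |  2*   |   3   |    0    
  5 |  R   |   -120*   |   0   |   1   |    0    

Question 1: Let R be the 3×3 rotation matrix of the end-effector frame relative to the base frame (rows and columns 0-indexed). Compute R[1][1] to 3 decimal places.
-0.875

End-effector y-axis (col 1 of R) = (0.2165,-0.8750,-0.4330)
R[1][1] = -0.8750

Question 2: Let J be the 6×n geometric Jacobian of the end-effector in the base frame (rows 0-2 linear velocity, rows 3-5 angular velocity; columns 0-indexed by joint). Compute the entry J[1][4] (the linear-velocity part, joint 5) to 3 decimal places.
axis z_4 = (-0.7500,-0.4330,0.5000); lever o_n−o_4 = (-0.6250,0.2165,-0.7500)
cross product → J_v[:, 4] = (0.2165,-0.8750,-0.4330)
J_ω[:, 4] = z_4
entry J[1][4] = -0.8750

-0.875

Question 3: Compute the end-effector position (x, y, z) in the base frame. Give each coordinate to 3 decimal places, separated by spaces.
after link 1: o_1 = (-1.0000, 1.7321, 2.0000)
after link 2: o_2 = (-4.4641, -0.2679, 2.0000)
after link 3: o_3 = (-3.8971, -2.2500, 1.1340)
after link 4: o_4 = (-3.8971, -5.7141, 2.1340)
after link 5: o_5 = (-4.5221, -5.4976, 1.3840)

-4.522 -5.498 1.384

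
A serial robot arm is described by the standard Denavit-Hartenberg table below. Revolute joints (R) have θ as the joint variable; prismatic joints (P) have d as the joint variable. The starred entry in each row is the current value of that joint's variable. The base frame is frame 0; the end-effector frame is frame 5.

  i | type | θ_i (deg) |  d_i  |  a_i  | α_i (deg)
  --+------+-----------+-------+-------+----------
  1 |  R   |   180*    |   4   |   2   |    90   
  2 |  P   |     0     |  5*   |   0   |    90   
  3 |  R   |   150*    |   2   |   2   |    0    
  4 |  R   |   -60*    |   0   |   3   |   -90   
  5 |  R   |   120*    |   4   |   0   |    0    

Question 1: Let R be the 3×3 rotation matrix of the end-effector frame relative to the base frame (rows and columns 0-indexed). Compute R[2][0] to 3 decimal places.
0.866

End-effector x-axis (col 0 of R) = (-0.0000,-0.5000,0.8660)
R[2][0] = 0.8660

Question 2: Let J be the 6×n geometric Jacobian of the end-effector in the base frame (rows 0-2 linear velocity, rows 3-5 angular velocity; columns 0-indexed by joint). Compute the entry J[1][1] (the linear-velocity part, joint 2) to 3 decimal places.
prismatic axis z_1 = (0.0000,1.0000,0.0000)
J_v[:, 1] = z_1; J_ω[:, 1] = (0,0,0)
entry J[1][1] = 1.0000

1.000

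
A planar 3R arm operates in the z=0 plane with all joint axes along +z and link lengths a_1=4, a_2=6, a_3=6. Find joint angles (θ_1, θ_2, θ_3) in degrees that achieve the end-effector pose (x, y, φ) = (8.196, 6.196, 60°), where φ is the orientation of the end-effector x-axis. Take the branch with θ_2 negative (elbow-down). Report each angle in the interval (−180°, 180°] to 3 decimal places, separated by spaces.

wrist centre = target − a_3·(cos φ, sin φ) = (5.1960, 0.9998)
cos θ_2 = (27.9981−4²−6²)/(2·4·6) = -0.5000; θ_2 = -120.0026° (elbow-down)
β = atan2(0.9998,5.1960) = 10.8921°; ψ = atan2(-5.1960,0.9998) = -79.1088°
θ_1 = β − ψ = 90.0009°
θ_3 = φ − θ_1 − θ_2 = 90.0017° (wrapped to (-180°,180°])

90.001 -120.003 90.002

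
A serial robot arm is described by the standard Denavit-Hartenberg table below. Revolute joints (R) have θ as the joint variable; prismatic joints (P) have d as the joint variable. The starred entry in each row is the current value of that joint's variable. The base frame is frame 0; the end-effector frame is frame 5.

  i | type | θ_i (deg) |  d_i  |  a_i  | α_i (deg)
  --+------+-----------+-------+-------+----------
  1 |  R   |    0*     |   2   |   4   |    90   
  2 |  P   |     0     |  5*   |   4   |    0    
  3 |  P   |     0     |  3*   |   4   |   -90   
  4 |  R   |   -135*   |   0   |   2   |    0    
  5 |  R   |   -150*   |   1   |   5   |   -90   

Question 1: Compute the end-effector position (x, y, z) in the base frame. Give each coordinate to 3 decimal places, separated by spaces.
after link 1: o_1 = (4.0000, 0.0000, 2.0000)
after link 2: o_2 = (8.0000, -5.0000, 2.0000)
after link 3: o_3 = (12.0000, -8.0000, 2.0000)
after link 4: o_4 = (10.5858, -9.4142, 2.0000)
after link 5: o_5 = (11.8799, -4.5846, 3.0000)

11.880 -4.585 3.000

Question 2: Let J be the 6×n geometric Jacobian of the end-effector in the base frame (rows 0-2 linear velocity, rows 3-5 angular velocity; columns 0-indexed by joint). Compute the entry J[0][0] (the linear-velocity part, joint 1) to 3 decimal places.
axis z_0 = ẑ; lever o_n−o_0 = (11.8799,-4.5846,3.0000)
cross product → J_v[:, 0] = (4.5846,11.8799,-0.0000)
J_ω[:, 0] = z_0
entry J[0][0] = 4.5846

4.585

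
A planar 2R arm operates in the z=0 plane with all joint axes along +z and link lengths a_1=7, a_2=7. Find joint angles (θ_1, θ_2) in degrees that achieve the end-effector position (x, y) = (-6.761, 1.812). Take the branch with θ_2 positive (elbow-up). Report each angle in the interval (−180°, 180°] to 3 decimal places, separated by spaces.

cos θ_2 = (48.9945−7²−7²)/(2·7·7) = -0.5001; θ_2 = 120.0037° (elbow-up)
β = atan2(1.8120,-6.7610) = 164.9969°; ψ = atan2(6.0619,3.4996) = 60.0019°
θ_1 = β − ψ = 104.9950°

104.995 120.004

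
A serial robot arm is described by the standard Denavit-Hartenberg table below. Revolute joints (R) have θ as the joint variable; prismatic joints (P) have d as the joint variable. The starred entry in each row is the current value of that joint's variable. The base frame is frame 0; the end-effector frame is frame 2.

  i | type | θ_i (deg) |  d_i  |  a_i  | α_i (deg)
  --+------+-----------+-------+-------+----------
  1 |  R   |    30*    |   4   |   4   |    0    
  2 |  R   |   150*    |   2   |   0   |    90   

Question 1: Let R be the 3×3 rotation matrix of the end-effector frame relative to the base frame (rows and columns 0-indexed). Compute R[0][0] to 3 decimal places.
End-effector x-axis (col 0 of R) = (-1.0000,0.0000,0.0000)
R[0][0] = -1.0000

-1.000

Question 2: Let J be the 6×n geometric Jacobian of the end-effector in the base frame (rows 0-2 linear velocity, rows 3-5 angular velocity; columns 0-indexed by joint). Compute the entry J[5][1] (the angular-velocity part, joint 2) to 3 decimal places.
axis z_1 = (0.0000,0.0000,1.0000); lever o_n−o_1 = (0.0000,0.0000,2.0000)
cross product → J_v[:, 1] = (0.0000,0.0000,0.0000)
J_ω[:, 1] = z_1
entry J[5][1] = 1.0000

1.000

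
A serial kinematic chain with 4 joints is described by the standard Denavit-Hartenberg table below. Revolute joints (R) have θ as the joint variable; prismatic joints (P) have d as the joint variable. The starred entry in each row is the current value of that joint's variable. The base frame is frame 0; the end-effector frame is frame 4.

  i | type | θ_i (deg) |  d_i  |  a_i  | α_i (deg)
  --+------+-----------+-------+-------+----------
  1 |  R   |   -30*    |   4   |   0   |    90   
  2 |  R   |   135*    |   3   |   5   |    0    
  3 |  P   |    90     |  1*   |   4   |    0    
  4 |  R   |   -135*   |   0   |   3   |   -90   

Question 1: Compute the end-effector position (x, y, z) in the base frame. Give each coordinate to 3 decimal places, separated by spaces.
-7.511 -0.282 7.707

after link 1: o_1 = (0.0000, 0.0000, 4.0000)
after link 2: o_2 = (-4.5619, -0.8303, 7.5355)
after link 3: o_3 = (-7.5114, -0.2821, 4.7071)
after link 4: o_4 = (-7.5114, -0.2821, 7.7071)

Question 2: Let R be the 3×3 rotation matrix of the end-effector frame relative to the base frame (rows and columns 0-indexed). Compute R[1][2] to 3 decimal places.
End-effector z-axis (col 2 of R) = (-0.8660,0.5000,0.0000)
R[1][2] = 0.5000

0.500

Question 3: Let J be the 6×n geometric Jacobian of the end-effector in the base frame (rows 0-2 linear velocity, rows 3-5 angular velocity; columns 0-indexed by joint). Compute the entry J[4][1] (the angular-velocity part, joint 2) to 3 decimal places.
axis z_1 = (-0.5000,-0.8660,0.0000); lever o_n−o_1 = (-7.5114,-0.2821,3.7071)
cross product → J_v[:, 1] = (-3.2104,1.8536,-6.3640)
J_ω[:, 1] = z_1
entry J[4][1] = -0.8660

-0.866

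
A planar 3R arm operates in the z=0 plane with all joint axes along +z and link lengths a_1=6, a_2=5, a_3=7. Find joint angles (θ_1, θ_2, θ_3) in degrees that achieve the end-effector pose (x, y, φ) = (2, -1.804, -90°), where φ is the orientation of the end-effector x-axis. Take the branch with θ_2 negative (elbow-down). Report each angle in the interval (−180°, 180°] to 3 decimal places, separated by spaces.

120.000 -120.002 -89.998

wrist centre = target − a_3·(cos φ, sin φ) = (2.0000, 5.1960)
cos θ_2 = (30.9984−6²−5²)/(2·6·5) = -0.5000; θ_2 = -120.0017° (elbow-down)
β = atan2(5.1960,2.0000) = 68.9477°; ψ = atan2(-4.3301,3.4999) = -51.0523°
θ_1 = β − ψ = 120.0000°
θ_3 = φ − θ_1 − θ_2 = -89.9983° (wrapped to (-180°,180°])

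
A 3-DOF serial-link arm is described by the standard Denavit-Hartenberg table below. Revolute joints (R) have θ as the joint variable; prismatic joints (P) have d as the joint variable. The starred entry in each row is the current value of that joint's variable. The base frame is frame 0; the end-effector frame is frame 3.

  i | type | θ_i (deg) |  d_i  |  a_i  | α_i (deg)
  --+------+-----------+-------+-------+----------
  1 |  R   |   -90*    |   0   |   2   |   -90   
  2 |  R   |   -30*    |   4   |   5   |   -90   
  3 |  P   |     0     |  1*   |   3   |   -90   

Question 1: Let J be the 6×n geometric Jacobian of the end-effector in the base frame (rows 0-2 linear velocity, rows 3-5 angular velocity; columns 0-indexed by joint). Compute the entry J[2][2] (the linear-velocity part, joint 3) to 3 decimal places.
prismatic axis z_2 = (0.0000,-0.5000,-0.8660)
J_v[:, 2] = z_2; J_ω[:, 2] = (0,0,0)
entry J[2][2] = -0.8660

-0.866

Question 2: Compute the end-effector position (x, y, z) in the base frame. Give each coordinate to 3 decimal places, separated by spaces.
after link 1: o_1 = (0.0000, -2.0000, 0.0000)
after link 2: o_2 = (4.0000, -6.3301, 2.5000)
after link 3: o_3 = (4.0000, -9.4282, 3.1340)

4.000 -9.428 3.134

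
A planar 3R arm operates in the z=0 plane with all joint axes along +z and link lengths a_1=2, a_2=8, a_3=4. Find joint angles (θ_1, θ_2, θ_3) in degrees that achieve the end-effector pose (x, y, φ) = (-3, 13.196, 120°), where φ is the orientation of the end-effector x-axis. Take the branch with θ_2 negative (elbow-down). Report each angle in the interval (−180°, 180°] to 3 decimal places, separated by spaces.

wrist centre = target − a_3·(cos φ, sin φ) = (-1.0000, 9.7319)
cos θ_2 = (95.7098−2²−8²)/(2·2·8) = 0.8659; θ_2 = -30.0106° (elbow-down)
β = atan2(9.7319,-1.0000) = 95.8668°; ψ = atan2(-4.0013,8.9275) = -24.1419°
θ_1 = β − ψ = 120.0087°
θ_3 = φ − θ_1 − θ_2 = 30.0019° (wrapped to (-180°,180°])

120.009 -30.011 30.002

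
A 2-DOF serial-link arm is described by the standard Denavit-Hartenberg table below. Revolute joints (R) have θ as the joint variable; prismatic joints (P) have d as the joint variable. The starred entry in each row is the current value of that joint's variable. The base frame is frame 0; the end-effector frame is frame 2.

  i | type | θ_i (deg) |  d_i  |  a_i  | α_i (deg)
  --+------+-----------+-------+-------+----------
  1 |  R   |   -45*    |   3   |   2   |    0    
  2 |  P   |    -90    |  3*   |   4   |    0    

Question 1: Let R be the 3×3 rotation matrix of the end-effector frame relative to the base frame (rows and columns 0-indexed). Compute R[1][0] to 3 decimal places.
End-effector x-axis (col 0 of R) = (-0.7071,-0.7071,0.0000)
R[1][0] = -0.7071

-0.707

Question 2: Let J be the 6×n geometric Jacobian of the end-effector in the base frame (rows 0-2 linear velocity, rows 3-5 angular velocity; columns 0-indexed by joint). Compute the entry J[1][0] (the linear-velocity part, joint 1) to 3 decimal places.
axis z_0 = ẑ; lever o_n−o_0 = (-1.4142,-4.2426,6.0000)
cross product → J_v[:, 0] = (4.2426,-1.4142,0.0000)
J_ω[:, 0] = z_0
entry J[1][0] = -1.4142

-1.414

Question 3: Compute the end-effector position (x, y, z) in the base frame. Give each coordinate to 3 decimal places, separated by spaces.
-1.414 -4.243 6.000

after link 1: o_1 = (1.4142, -1.4142, 3.0000)
after link 2: o_2 = (-1.4142, -4.2426, 6.0000)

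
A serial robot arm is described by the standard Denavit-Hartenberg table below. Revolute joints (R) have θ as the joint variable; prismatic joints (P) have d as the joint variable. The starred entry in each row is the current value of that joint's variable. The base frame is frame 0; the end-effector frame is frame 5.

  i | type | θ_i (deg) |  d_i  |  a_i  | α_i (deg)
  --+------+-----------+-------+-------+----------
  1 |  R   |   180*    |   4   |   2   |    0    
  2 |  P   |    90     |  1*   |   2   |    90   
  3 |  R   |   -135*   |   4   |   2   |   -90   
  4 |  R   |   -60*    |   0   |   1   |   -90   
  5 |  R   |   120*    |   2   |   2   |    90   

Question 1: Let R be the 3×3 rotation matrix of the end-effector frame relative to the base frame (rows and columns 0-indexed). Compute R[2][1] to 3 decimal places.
End-effector y-axis (col 1 of R) = (0.5000,0.6124,-0.6124)
R[2][1] = -0.6124

-0.612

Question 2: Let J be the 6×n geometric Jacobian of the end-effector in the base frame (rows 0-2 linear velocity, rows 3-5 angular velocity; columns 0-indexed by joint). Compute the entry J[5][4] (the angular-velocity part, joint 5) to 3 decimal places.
-0.612

axis z_4 = (0.5000,0.6124,-0.6124); lever o_n−o_4 = (1.8660,2.0959,0.3536)
cross product → J_v[:, 4] = (1.5000,-1.3195,-0.0947)
J_ω[:, 4] = z_4
entry J[5][4] = -0.6124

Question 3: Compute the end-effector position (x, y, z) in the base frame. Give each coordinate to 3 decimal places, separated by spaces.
after link 1: o_1 = (-2.0000, 0.0000, 4.0000)
after link 2: o_2 = (-2.0000, -2.0000, 5.0000)
after link 3: o_3 = (-6.0000, -0.5858, 3.5858)
after link 4: o_4 = (-6.8660, -0.2322, 3.2322)
after link 5: o_5 = (-5.0000, 1.8637, 3.5858)

-5.000 1.864 3.586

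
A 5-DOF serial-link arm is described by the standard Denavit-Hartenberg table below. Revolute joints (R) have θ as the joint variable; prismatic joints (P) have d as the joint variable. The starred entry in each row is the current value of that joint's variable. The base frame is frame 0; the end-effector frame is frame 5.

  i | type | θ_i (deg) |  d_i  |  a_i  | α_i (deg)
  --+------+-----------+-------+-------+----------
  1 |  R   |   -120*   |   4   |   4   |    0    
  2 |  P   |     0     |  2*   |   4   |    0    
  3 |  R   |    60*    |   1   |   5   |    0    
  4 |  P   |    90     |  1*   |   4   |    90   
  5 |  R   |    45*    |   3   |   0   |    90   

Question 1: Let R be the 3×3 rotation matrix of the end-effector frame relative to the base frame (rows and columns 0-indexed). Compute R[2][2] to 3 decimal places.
End-effector z-axis (col 2 of R) = (0.6124,0.3536,-0.7071)
R[2][2] = -0.7071

-0.707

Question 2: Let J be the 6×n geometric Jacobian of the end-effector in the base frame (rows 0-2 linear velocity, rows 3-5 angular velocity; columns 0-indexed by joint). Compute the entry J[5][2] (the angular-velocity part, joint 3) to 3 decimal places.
1.000

axis z_2 = (0.0000,0.0000,1.0000); lever o_n−o_2 = (7.4641,-4.9282,2.0000)
cross product → J_v[:, 2] = (4.9282,7.4641,-0.0000)
J_ω[:, 2] = z_2
entry J[5][2] = 1.0000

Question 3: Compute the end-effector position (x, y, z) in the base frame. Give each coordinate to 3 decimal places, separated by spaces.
after link 1: o_1 = (-2.0000, -3.4641, 4.0000)
after link 2: o_2 = (-4.0000, -6.9282, 6.0000)
after link 3: o_3 = (-1.5000, -11.2583, 7.0000)
after link 4: o_4 = (1.9641, -9.2583, 8.0000)
after link 5: o_5 = (3.4641, -11.8564, 8.0000)

3.464 -11.856 8.000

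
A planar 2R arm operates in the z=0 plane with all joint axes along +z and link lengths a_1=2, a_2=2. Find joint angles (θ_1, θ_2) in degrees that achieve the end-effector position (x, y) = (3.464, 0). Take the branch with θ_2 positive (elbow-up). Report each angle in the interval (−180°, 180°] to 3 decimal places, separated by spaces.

-30.003 60.006

cos θ_2 = (11.9993−2²−2²)/(2·2·2) = 0.4999; θ_2 = 60.0058° (elbow-up)
β = atan2(0.0000,3.4640) = 0.0000°; ψ = atan2(1.7322,2.9998) = 30.0029°
θ_1 = β − ψ = -30.0029°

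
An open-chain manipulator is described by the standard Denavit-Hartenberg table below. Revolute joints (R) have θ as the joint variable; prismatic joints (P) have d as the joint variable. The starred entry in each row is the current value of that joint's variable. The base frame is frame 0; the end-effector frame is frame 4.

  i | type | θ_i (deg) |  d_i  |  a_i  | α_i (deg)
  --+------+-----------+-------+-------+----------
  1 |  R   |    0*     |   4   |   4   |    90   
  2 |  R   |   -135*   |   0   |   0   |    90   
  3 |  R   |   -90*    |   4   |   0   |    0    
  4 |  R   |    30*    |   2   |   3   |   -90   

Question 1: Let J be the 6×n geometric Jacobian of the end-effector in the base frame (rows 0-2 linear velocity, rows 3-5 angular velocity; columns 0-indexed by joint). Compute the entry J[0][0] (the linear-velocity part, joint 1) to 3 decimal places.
-2.598

axis z_0 = ẑ; lever o_n−o_0 = (-1.3033,2.5981,7.1820)
cross product → J_v[:, 0] = (-2.5981,-1.3033,0.0000)
J_ω[:, 0] = z_0
entry J[0][0] = -2.5981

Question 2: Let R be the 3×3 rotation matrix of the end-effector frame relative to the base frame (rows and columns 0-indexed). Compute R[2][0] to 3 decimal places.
End-effector x-axis (col 0 of R) = (-0.3536,0.8660,-0.3536)
R[2][0] = -0.3536

-0.354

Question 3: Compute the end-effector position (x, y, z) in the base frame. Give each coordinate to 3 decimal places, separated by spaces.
-1.303 2.598 7.182

after link 1: o_1 = (4.0000, 0.0000, 4.0000)
after link 2: o_2 = (4.0000, 0.0000, 4.0000)
after link 3: o_3 = (1.1716, -0.0000, 6.8284)
after link 4: o_4 = (-1.3033, 2.5981, 7.1820)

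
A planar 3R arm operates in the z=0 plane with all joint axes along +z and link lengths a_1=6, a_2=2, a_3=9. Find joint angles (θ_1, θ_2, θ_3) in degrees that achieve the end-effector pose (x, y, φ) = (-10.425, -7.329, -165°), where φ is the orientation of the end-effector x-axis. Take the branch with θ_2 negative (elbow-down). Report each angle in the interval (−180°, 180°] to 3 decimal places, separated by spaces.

wrist centre = target − a_3·(cos φ, sin φ) = (-1.7317, -4.9996)
cos θ_2 = (27.9950−6²−2²)/(2·6·2) = -0.5002; θ_2 = -120.0139° (elbow-down)
β = atan2(-4.9996,-1.7317) = -109.1040°; ψ = atan2(-1.7318,4.9996) = -19.1056°
θ_1 = β − ψ = -89.9984°
θ_3 = φ − θ_1 − θ_2 = 45.0123° (wrapped to (-180°,180°])

-89.998 -120.014 45.012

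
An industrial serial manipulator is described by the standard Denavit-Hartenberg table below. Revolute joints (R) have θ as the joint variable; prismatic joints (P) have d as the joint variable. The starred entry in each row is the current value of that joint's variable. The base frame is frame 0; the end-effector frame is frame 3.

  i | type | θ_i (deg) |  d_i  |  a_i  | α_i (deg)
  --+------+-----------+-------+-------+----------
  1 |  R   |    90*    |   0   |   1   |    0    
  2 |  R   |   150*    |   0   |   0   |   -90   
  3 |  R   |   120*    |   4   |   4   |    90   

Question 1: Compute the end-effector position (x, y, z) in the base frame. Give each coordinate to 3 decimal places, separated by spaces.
4.464 0.732 -3.464

after link 1: o_1 = (0.0000, 1.0000, 0.0000)
after link 2: o_2 = (0.0000, 1.0000, 0.0000)
after link 3: o_3 = (4.4641, 0.7321, -3.4641)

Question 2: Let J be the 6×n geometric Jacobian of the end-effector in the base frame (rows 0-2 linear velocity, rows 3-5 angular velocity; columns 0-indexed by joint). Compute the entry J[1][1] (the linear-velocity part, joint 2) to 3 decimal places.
4.464

axis z_1 = (0.0000,0.0000,1.0000); lever o_n−o_1 = (4.4641,-0.2679,-3.4641)
cross product → J_v[:, 1] = (0.2679,4.4641,-0.0000)
J_ω[:, 1] = z_1
entry J[1][1] = 4.4641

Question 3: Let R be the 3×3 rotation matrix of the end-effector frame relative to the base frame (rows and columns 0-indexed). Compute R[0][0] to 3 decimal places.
0.250

End-effector x-axis (col 0 of R) = (0.2500,0.4330,-0.8660)
R[0][0] = 0.2500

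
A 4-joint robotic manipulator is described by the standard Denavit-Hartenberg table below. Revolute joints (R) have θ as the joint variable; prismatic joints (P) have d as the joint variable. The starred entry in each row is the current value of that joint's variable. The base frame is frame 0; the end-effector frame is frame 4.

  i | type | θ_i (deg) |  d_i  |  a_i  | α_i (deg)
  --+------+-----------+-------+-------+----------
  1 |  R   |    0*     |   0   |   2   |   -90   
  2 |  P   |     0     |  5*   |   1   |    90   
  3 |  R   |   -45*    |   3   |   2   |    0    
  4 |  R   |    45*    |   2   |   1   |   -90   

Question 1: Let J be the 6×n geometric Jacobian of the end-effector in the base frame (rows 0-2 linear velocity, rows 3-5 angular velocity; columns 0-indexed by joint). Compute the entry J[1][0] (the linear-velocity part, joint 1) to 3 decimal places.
axis z_0 = ẑ; lever o_n−o_0 = (5.4142,3.5858,5.0000)
cross product → J_v[:, 0] = (-3.5858,5.4142,0.0000)
J_ω[:, 0] = z_0
entry J[1][0] = 5.4142

5.414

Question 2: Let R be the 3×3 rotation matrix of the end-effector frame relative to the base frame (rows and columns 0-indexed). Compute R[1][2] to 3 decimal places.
1.000

End-effector z-axis (col 2 of R) = (0.0000,1.0000,0.0000)
R[1][2] = 1.0000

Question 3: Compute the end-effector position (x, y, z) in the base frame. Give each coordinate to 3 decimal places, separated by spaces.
after link 1: o_1 = (2.0000, 0.0000, 0.0000)
after link 2: o_2 = (3.0000, 5.0000, 0.0000)
after link 3: o_3 = (4.4142, 3.5858, 3.0000)
after link 4: o_4 = (5.4142, 3.5858, 5.0000)

5.414 3.586 5.000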